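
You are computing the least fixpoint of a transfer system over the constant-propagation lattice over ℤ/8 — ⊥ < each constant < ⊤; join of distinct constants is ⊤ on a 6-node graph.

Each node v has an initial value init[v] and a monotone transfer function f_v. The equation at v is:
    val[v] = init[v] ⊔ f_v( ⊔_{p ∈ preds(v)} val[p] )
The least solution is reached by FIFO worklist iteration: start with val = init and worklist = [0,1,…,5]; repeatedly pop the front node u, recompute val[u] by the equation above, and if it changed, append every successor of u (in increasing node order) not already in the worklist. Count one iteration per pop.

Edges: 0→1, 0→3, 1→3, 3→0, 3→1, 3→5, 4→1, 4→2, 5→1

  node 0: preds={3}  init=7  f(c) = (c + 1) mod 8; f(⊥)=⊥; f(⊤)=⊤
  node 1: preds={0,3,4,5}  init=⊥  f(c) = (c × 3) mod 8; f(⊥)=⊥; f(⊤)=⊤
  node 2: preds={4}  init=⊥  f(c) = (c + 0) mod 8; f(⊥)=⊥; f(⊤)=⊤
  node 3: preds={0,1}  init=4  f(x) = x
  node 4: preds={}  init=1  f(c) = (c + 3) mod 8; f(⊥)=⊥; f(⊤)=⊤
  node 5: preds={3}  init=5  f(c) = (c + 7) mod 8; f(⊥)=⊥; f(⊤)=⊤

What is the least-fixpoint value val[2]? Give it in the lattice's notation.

1

Worklist (8 pops):
  #1 pop 0: in=4 → ⊤ (was 7); enqueue []
  #2 pop 1: in=⊤ → ⊤ (was ⊥); enqueue []
  #3 pop 2: in=1 → 1 (was ⊥); enqueue []
  #4 pop 3: in=⊤ → ⊤ (was 4); enqueue [0,1]
  #5 pop 4: in=⊥ → 1 (no change)
  #6 pop 5: in=⊤ → ⊤ (was 5); enqueue []
  #7 pop 0: in=⊤ → ⊤ (no change)
  #8 pop 1: in=⊤ → ⊤ (no change)

Fixpoint:
  val[0] = ⊤
  val[1] = ⊤
  val[2] = 1
  val[3] = ⊤
  val[4] = 1
  val[5] = ⊤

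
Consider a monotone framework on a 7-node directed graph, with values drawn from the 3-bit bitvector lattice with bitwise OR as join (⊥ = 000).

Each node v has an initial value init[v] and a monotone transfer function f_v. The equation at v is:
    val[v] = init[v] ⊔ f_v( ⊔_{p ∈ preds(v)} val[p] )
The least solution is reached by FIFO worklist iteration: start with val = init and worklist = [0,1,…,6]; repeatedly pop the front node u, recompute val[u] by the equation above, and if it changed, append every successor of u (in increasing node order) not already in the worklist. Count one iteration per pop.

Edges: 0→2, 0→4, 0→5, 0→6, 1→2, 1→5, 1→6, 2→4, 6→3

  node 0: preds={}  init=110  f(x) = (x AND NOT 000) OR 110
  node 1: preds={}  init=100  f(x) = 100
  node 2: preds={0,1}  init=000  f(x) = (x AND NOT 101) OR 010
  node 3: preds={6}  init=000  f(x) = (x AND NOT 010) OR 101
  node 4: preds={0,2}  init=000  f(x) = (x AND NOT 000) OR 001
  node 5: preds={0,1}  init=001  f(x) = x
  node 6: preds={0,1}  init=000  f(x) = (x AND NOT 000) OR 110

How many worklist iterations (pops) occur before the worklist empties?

Trace (8 dequeues):
  [1] u=0 | in 000 | out 110 | ==
  [2] u=1 | in 000 | out 100 | ==
  [3] u=2 | in 110 | out 010 | prev 000 | push {}
  [4] u=3 | in 000 | out 101 | prev 000 | push {}
  [5] u=4 | in 110 | out 111 | prev 000 | push {}
  [6] u=5 | in 110 | out 111 | prev 001 | push {}
  [7] u=6 | in 110 | out 110 | prev 000 | push {3}
  [8] u=3 | in 110 | out 101 | ==

Converged values:
  [0] 110
  [1] 100
  [2] 010
  [3] 101
  [4] 111
  [5] 111
  [6] 110

8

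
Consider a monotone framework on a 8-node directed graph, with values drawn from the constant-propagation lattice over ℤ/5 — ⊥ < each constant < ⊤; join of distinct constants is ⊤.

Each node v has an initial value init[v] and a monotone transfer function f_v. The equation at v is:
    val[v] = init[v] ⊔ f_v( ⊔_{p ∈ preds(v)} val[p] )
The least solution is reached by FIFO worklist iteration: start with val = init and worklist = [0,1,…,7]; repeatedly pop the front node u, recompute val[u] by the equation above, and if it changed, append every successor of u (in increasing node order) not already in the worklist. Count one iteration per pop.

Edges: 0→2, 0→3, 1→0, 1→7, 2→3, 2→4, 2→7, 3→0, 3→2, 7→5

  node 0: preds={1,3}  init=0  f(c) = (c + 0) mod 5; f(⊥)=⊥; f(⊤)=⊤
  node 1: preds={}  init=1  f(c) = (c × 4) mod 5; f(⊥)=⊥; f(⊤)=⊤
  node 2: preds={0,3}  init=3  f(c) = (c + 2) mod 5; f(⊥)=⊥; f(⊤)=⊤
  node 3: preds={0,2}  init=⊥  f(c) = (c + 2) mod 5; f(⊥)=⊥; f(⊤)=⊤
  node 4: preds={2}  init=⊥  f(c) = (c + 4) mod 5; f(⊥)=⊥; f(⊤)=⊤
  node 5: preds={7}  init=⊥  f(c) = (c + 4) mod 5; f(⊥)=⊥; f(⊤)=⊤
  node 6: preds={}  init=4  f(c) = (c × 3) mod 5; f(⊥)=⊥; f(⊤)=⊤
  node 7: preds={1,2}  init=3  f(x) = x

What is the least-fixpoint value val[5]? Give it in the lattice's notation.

Iteration log — 11 steps:
  step 1. node 0  ⊔preds=1  new=⊤  old=0  +wl: 
  step 2. node 1  ⊔preds=⊥  new=1  stable
  step 3. node 2  ⊔preds=⊤  new=⊤  old=3  +wl: 
  step 4. node 3  ⊔preds=⊤  new=⊤  old=⊥  +wl: 0,2
  step 5. node 4  ⊔preds=⊤  new=⊤  old=⊥  +wl: 
  step 6. node 5  ⊔preds=3  new=2  old=⊥  +wl: 
  step 7. node 6  ⊔preds=⊥  new=4  stable
  step 8. node 7  ⊔preds=⊤  new=⊤  old=3  +wl: 5
  step 9. node 0  ⊔preds=⊤  new=⊤  stable
  step 10. node 2  ⊔preds=⊤  new=⊤  stable
  step 11. node 5  ⊔preds=⊤  new=⊤  old=2  +wl: 

Least fixpoint reached:
  node 0: ⊤
  node 1: 1
  node 2: ⊤
  node 3: ⊤
  node 4: ⊤
  node 5: ⊤
  node 6: 4
  node 7: ⊤

⊤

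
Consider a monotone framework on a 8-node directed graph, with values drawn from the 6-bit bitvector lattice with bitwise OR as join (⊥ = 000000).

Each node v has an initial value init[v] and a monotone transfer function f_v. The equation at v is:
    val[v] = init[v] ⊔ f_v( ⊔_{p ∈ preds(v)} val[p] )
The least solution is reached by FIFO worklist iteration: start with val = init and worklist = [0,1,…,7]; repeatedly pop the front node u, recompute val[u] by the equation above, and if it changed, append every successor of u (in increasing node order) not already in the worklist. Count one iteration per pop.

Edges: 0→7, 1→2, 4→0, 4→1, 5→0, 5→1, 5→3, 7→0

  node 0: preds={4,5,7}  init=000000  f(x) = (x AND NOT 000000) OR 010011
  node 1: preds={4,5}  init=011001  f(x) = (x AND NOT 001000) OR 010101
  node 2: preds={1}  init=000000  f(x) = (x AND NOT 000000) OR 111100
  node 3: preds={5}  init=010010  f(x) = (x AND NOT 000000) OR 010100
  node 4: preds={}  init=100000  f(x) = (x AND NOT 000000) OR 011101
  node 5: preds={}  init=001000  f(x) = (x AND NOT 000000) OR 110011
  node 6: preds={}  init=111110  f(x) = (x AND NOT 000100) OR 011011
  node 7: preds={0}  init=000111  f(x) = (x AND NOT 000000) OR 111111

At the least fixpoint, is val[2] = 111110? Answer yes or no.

Worklist (12 pops):
  #1 pop 0: in=101111 → 111111 (was 000000); enqueue []
  #2 pop 1: in=101000 → 111101 (was 011001); enqueue []
  #3 pop 2: in=111101 → 111101 (was 000000); enqueue []
  #4 pop 3: in=001000 → 011110 (was 010010); enqueue []
  #5 pop 4: in=000000 → 111101 (was 100000); enqueue [0,1]
  #6 pop 5: in=000000 → 111011 (was 001000); enqueue [3]
  #7 pop 6: in=000000 → 111111 (was 111110); enqueue []
  #8 pop 7: in=111111 → 111111 (was 000111); enqueue []
  #9 pop 0: in=111111 → 111111 (no change)
  #10 pop 1: in=111111 → 111111 (was 111101); enqueue [2]
  #11 pop 3: in=111011 → 111111 (was 011110); enqueue []
  #12 pop 2: in=111111 → 111111 (was 111101); enqueue []

Fixpoint:
  val[0] = 111111
  val[1] = 111111
  val[2] = 111111
  val[3] = 111111
  val[4] = 111101
  val[5] = 111011
  val[6] = 111111
  val[7] = 111111

no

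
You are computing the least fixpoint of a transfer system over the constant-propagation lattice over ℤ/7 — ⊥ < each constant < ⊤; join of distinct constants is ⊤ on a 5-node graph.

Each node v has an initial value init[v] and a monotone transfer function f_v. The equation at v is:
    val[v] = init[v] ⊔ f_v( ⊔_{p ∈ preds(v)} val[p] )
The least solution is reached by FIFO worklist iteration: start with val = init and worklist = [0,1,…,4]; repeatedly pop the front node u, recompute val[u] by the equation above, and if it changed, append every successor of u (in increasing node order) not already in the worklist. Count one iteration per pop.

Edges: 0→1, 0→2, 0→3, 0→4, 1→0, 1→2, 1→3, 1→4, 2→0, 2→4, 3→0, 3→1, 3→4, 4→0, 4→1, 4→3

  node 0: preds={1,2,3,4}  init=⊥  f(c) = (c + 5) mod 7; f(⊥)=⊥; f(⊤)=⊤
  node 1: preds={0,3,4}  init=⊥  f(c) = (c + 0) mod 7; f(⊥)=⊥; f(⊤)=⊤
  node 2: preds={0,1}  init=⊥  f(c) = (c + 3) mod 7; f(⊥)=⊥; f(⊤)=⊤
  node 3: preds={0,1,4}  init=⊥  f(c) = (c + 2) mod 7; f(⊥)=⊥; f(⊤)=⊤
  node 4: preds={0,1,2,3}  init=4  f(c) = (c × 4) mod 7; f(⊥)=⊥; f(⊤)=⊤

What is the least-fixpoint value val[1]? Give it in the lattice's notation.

⊤

Iteration log — 10 steps:
  step 1. node 0  ⊔preds=4  new=2  old=⊥  +wl: 
  step 2. node 1  ⊔preds=⊤  new=⊤  old=⊥  +wl: 0
  step 3. node 2  ⊔preds=⊤  new=⊤  old=⊥  +wl: 
  step 4. node 3  ⊔preds=⊤  new=⊤  old=⊥  +wl: 1
  step 5. node 4  ⊔preds=⊤  new=⊤  old=4  +wl: 3
  step 6. node 0  ⊔preds=⊤  new=⊤  old=2  +wl: 2,4
  step 7. node 1  ⊔preds=⊤  new=⊤  stable
  step 8. node 3  ⊔preds=⊤  new=⊤  stable
  step 9. node 2  ⊔preds=⊤  new=⊤  stable
  step 10. node 4  ⊔preds=⊤  new=⊤  stable

Least fixpoint reached:
  node 0: ⊤
  node 1: ⊤
  node 2: ⊤
  node 3: ⊤
  node 4: ⊤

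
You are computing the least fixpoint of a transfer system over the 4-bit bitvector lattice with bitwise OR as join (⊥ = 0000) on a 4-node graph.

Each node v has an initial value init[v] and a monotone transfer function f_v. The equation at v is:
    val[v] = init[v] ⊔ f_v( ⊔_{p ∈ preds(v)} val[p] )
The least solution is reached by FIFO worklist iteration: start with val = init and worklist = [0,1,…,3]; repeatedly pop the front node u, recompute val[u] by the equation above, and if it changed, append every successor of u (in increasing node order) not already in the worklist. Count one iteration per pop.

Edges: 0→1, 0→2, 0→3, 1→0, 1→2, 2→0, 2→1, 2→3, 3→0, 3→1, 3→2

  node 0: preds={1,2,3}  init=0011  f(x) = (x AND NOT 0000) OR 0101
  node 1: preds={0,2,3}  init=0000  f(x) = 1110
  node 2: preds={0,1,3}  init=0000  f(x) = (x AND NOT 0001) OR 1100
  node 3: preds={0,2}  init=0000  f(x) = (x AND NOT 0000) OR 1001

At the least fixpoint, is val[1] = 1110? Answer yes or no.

Iteration log — 8 steps:
  step 1. node 0  ⊔preds=0000  new=0111  old=0011  +wl: 
  step 2. node 1  ⊔preds=0111  new=1110  old=0000  +wl: 0
  step 3. node 2  ⊔preds=1111  new=1110  old=0000  +wl: 1
  step 4. node 3  ⊔preds=1111  new=1111  old=0000  +wl: 2
  step 5. node 0  ⊔preds=1111  new=1111  old=0111  +wl: 3
  step 6. node 1  ⊔preds=1111  new=1110  stable
  step 7. node 2  ⊔preds=1111  new=1110  stable
  step 8. node 3  ⊔preds=1111  new=1111  stable

Least fixpoint reached:
  node 0: 1111
  node 1: 1110
  node 2: 1110
  node 3: 1111

yes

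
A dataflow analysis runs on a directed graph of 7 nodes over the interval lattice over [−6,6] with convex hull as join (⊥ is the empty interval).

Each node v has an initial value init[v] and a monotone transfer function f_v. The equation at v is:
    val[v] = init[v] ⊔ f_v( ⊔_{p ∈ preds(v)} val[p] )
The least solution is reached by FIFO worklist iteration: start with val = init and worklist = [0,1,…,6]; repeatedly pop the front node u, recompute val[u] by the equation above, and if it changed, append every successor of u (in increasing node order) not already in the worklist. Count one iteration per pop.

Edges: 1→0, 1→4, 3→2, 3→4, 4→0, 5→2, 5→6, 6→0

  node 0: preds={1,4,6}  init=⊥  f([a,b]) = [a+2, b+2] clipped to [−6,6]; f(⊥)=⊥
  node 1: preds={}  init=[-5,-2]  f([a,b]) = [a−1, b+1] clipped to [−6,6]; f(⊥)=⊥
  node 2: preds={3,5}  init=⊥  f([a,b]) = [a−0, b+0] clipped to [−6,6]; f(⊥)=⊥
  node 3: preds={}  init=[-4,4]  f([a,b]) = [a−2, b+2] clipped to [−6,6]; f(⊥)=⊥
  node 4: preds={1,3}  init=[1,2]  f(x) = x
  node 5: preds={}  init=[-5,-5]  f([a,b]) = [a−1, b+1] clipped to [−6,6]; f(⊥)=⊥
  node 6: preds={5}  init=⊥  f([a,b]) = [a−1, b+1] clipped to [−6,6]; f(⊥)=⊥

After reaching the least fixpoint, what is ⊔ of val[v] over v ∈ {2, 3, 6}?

Worklist (8 pops):
  #1 pop 0: in=[-5,2] → [-3,4] (was ⊥); enqueue []
  #2 pop 1: in=⊥ → [-5,-2] (no change)
  #3 pop 2: in=[-5,4] → [-5,4] (was ⊥); enqueue []
  #4 pop 3: in=⊥ → [-4,4] (no change)
  #5 pop 4: in=[-5,4] → [-5,4] (was [1,2]); enqueue [0]
  #6 pop 5: in=⊥ → [-5,-5] (no change)
  #7 pop 6: in=[-5,-5] → [-6,-4] (was ⊥); enqueue []
  #8 pop 0: in=[-6,4] → [-4,6] (was [-3,4]); enqueue []

Fixpoint:
  val[0] = [-4,6]
  val[1] = [-5,-2]
  val[2] = [-5,4]
  val[3] = [-4,4]
  val[4] = [-5,4]
  val[5] = [-5,-5]
  val[6] = [-6,-4]

[-6,4]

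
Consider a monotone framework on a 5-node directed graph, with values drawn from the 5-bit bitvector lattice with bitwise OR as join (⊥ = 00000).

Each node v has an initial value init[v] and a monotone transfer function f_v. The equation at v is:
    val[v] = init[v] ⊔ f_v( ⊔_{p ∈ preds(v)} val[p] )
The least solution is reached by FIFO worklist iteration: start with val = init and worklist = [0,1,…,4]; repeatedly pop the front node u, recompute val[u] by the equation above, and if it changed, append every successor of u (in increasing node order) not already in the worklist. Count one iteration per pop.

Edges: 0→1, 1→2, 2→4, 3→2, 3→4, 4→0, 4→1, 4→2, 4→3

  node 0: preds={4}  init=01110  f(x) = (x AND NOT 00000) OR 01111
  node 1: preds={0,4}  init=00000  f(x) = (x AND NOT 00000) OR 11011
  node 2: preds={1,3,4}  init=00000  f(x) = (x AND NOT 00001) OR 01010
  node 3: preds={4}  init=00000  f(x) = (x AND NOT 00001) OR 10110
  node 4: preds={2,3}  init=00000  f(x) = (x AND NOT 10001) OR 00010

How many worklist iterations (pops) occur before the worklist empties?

11

Trace (11 dequeues):
  [1] u=0 | in 00000 | out 01111 | prev 01110 | push {}
  [2] u=1 | in 01111 | out 11111 | prev 00000 | push {}
  [3] u=2 | in 11111 | out 11110 | prev 00000 | push {}
  [4] u=3 | in 00000 | out 10110 | prev 00000 | push {2}
  [5] u=4 | in 11110 | out 01110 | prev 00000 | push {0,1,3}
  [6] u=2 | in 11111 | out 11110 | ==
  [7] u=0 | in 01110 | out 01111 | ==
  [8] u=1 | in 01111 | out 11111 | ==
  [9] u=3 | in 01110 | out 11110 | prev 10110 | push {2,4}
  [10] u=2 | in 11111 | out 11110 | ==
  [11] u=4 | in 11110 | out 01110 | ==

Converged values:
  [0] 01111
  [1] 11111
  [2] 11110
  [3] 11110
  [4] 01110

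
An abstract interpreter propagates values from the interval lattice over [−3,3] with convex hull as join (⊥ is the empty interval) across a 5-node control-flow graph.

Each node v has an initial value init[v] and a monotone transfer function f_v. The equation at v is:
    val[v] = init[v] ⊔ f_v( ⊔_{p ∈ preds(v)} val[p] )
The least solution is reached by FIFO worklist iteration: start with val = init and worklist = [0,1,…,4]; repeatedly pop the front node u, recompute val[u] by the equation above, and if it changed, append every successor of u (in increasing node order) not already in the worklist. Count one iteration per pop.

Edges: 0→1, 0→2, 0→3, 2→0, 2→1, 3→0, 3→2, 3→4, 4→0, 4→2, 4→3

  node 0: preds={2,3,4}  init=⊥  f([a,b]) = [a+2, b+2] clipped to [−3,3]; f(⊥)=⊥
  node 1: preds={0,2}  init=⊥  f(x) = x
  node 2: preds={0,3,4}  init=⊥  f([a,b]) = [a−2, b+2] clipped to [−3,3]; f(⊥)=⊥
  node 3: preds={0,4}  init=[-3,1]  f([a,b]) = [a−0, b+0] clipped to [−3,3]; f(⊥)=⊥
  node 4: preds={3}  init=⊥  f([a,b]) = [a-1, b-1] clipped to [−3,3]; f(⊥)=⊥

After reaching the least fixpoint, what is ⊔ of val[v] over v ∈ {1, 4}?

[-3,3]

Iteration log — 9 steps:
  step 1. node 0  ⊔preds=[-3,1]  new=[-1,3]  old=⊥  +wl: 
  step 2. node 1  ⊔preds=[-1,3]  new=[-1,3]  old=⊥  +wl: 
  step 3. node 2  ⊔preds=[-3,3]  new=[-3,3]  old=⊥  +wl: 0,1
  step 4. node 3  ⊔preds=[-1,3]  new=[-3,3]  old=[-3,1]  +wl: 2
  step 5. node 4  ⊔preds=[-3,3]  new=[-3,2]  old=⊥  +wl: 3
  step 6. node 0  ⊔preds=[-3,3]  new=[-1,3]  stable
  step 7. node 1  ⊔preds=[-3,3]  new=[-3,3]  old=[-1,3]  +wl: 
  step 8. node 2  ⊔preds=[-3,3]  new=[-3,3]  stable
  step 9. node 3  ⊔preds=[-3,3]  new=[-3,3]  stable

Least fixpoint reached:
  node 0: [-1,3]
  node 1: [-3,3]
  node 2: [-3,3]
  node 3: [-3,3]
  node 4: [-3,2]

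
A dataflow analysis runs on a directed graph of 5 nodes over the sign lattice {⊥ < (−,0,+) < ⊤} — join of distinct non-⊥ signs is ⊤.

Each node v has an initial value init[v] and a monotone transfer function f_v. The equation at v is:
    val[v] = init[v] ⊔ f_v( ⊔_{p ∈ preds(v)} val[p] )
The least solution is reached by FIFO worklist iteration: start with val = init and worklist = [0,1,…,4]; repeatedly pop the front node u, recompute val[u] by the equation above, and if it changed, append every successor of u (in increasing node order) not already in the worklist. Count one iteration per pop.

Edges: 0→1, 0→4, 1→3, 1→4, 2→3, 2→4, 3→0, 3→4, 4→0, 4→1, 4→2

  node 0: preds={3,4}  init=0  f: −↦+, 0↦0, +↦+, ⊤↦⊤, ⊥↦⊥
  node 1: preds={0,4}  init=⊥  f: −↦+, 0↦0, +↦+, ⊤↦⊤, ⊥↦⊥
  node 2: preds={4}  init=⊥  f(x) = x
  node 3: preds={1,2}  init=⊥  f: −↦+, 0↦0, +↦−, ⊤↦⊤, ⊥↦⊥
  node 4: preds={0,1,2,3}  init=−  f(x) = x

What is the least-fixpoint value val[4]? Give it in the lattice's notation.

⊤

Worklist (10 pops):
  #1 pop 0: in=− → ⊤ (was 0); enqueue []
  #2 pop 1: in=⊤ → ⊤ (was ⊥); enqueue []
  #3 pop 2: in=− → − (was ⊥); enqueue []
  #4 pop 3: in=⊤ → ⊤ (was ⊥); enqueue [0]
  #5 pop 4: in=⊤ → ⊤ (was −); enqueue [1,2]
  #6 pop 0: in=⊤ → ⊤ (no change)
  #7 pop 1: in=⊤ → ⊤ (no change)
  #8 pop 2: in=⊤ → ⊤ (was −); enqueue [3,4]
  #9 pop 3: in=⊤ → ⊤ (no change)
  #10 pop 4: in=⊤ → ⊤ (no change)

Fixpoint:
  val[0] = ⊤
  val[1] = ⊤
  val[2] = ⊤
  val[3] = ⊤
  val[4] = ⊤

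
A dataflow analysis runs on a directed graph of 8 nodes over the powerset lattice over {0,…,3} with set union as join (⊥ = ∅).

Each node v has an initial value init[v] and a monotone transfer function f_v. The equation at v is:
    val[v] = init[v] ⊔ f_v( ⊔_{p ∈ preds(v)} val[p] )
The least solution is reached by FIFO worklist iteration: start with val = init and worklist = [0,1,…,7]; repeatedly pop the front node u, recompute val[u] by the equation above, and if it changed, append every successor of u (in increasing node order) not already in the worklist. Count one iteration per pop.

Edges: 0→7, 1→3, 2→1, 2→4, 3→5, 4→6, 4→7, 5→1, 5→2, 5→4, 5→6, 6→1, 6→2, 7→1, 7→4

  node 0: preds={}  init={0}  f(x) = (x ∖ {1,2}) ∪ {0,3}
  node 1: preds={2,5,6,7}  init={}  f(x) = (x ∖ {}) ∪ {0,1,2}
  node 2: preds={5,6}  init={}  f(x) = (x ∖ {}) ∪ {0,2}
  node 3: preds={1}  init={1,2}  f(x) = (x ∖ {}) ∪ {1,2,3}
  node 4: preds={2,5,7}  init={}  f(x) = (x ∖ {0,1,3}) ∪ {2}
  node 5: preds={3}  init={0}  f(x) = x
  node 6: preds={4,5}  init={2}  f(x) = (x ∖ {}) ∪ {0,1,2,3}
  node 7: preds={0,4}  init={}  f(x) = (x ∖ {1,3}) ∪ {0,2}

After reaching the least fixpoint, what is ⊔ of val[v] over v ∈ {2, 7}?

{0,1,2,3}

Worklist (13 pops):
  #1 pop 0: in={} → {0,3} (was {0}); enqueue []
  #2 pop 1: in={0,2} → {0,1,2} (was {}); enqueue []
  #3 pop 2: in={0,2} → {0,2} (was {}); enqueue [1]
  #4 pop 3: in={0,1,2} → {0,1,2,3} (was {1,2}); enqueue []
  #5 pop 4: in={0,2} → {2} (was {}); enqueue []
  #6 pop 5: in={0,1,2,3} → {0,1,2,3} (was {0}); enqueue [2,4]
  #7 pop 6: in={0,1,2,3} → {0,1,2,3} (was {2}); enqueue []
  #8 pop 7: in={0,2,3} → {0,2} (was {}); enqueue []
  #9 pop 1: in={0,1,2,3} → {0,1,2,3} (was {0,1,2}); enqueue [3]
  #10 pop 2: in={0,1,2,3} → {0,1,2,3} (was {0,2}); enqueue [1]
  #11 pop 4: in={0,1,2,3} → {2} (no change)
  #12 pop 3: in={0,1,2,3} → {0,1,2,3} (no change)
  #13 pop 1: in={0,1,2,3} → {0,1,2,3} (no change)

Fixpoint:
  val[0] = {0,3}
  val[1] = {0,1,2,3}
  val[2] = {0,1,2,3}
  val[3] = {0,1,2,3}
  val[4] = {2}
  val[5] = {0,1,2,3}
  val[6] = {0,1,2,3}
  val[7] = {0,2}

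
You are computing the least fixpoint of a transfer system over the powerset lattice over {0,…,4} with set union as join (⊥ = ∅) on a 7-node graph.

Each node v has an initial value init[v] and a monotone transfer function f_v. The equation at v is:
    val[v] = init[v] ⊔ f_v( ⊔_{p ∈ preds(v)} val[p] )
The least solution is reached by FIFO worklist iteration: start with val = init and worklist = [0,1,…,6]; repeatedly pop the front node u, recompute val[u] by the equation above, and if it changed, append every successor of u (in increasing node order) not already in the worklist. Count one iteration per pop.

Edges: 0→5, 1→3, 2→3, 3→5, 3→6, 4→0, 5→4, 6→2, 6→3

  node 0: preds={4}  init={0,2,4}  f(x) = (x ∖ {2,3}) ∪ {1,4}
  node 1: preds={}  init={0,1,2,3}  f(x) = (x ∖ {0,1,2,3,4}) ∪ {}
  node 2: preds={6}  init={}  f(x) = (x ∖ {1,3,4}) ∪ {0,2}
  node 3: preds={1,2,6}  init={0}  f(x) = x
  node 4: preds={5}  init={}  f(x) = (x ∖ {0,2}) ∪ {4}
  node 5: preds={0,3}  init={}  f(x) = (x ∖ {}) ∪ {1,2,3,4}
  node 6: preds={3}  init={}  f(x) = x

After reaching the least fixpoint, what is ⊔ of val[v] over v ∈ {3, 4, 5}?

{0,1,2,3,4}

Worklist (12 pops):
  #1 pop 0: in={} → {0,1,2,4} (was {0,2,4}); enqueue []
  #2 pop 1: in={} → {0,1,2,3} (no change)
  #3 pop 2: in={} → {0,2} (was {}); enqueue []
  #4 pop 3: in={0,1,2,3} → {0,1,2,3} (was {0}); enqueue []
  #5 pop 4: in={} → {4} (was {}); enqueue [0]
  #6 pop 5: in={0,1,2,3,4} → {0,1,2,3,4} (was {}); enqueue [4]
  #7 pop 6: in={0,1,2,3} → {0,1,2,3} (was {}); enqueue [2,3]
  #8 pop 0: in={4} → {0,1,2,4} (no change)
  #9 pop 4: in={0,1,2,3,4} → {1,3,4} (was {4}); enqueue [0]
  #10 pop 2: in={0,1,2,3} → {0,2} (no change)
  #11 pop 3: in={0,1,2,3} → {0,1,2,3} (no change)
  #12 pop 0: in={1,3,4} → {0,1,2,4} (no change)

Fixpoint:
  val[0] = {0,1,2,4}
  val[1] = {0,1,2,3}
  val[2] = {0,2}
  val[3] = {0,1,2,3}
  val[4] = {1,3,4}
  val[5] = {0,1,2,3,4}
  val[6] = {0,1,2,3}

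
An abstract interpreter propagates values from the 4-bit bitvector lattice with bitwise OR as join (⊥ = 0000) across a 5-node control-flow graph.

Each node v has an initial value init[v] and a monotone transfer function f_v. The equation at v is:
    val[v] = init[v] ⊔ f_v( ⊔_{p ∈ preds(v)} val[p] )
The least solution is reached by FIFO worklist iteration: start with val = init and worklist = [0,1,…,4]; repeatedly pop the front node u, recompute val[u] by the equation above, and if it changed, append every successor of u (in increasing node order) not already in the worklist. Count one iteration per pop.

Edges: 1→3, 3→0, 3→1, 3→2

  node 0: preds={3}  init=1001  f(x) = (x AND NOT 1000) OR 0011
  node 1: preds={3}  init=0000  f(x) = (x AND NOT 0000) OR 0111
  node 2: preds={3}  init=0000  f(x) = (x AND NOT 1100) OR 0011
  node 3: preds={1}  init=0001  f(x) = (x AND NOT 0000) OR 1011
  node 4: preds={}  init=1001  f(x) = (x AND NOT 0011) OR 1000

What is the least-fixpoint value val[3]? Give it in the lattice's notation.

1111

Worklist (9 pops):
  #1 pop 0: in=0001 → 1011 (was 1001); enqueue []
  #2 pop 1: in=0001 → 0111 (was 0000); enqueue []
  #3 pop 2: in=0001 → 0011 (was 0000); enqueue []
  #4 pop 3: in=0111 → 1111 (was 0001); enqueue [0,1,2]
  #5 pop 4: in=0000 → 1001 (no change)
  #6 pop 0: in=1111 → 1111 (was 1011); enqueue []
  #7 pop 1: in=1111 → 1111 (was 0111); enqueue [3]
  #8 pop 2: in=1111 → 0011 (no change)
  #9 pop 3: in=1111 → 1111 (no change)

Fixpoint:
  val[0] = 1111
  val[1] = 1111
  val[2] = 0011
  val[3] = 1111
  val[4] = 1001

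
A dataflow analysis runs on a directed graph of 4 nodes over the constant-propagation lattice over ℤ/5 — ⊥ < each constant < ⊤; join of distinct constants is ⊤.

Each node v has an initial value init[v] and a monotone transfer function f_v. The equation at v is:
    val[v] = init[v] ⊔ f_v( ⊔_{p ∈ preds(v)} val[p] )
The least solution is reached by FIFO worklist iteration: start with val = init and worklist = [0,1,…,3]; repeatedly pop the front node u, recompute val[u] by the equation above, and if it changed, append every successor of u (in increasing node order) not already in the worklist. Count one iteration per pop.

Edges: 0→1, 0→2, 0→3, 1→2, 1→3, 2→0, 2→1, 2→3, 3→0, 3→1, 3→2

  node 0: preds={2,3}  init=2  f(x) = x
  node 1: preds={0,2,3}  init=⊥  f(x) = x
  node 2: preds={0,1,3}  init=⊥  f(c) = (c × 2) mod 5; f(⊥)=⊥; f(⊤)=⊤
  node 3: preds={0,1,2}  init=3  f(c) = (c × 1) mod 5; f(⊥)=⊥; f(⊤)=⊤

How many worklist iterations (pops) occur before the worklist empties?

7

Trace (7 dequeues):
  [1] u=0 | in 3 | out ⊤ | prev 2 | push {}
  [2] u=1 | in ⊤ | out ⊤ | prev ⊥ | push {}
  [3] u=2 | in ⊤ | out ⊤ | prev ⊥ | push {0,1}
  [4] u=3 | in ⊤ | out ⊤ | prev 3 | push {2}
  [5] u=0 | in ⊤ | out ⊤ | ==
  [6] u=1 | in ⊤ | out ⊤ | ==
  [7] u=2 | in ⊤ | out ⊤ | ==

Converged values:
  [0] ⊤
  [1] ⊤
  [2] ⊤
  [3] ⊤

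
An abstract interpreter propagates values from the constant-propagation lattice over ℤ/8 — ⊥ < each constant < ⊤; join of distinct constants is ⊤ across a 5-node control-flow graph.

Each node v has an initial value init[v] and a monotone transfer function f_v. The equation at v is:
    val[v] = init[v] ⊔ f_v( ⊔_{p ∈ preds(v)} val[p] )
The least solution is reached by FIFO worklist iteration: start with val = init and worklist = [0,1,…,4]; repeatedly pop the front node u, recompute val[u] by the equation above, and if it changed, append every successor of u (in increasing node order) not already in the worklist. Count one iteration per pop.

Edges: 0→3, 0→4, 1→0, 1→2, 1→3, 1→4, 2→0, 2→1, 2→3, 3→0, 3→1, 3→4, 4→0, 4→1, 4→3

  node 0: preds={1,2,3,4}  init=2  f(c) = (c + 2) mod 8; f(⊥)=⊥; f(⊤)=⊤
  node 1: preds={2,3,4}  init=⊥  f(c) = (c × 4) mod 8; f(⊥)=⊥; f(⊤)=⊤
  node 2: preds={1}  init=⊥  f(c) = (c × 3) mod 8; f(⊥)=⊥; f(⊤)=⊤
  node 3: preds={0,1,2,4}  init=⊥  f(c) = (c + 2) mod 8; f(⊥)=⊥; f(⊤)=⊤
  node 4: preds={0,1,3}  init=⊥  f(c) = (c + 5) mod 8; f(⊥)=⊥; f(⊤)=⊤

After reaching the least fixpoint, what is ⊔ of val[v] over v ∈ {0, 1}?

⊤

Trace (14 dequeues):
  [1] u=0 | in ⊥ | out 2 | ==
  [2] u=1 | in ⊥ | out ⊥ | ==
  [3] u=2 | in ⊥ | out ⊥ | ==
  [4] u=3 | in 2 | out 4 | prev ⊥ | push {0,1}
  [5] u=4 | in ⊤ | out ⊤ | prev ⊥ | push {3}
  [6] u=0 | in ⊤ | out ⊤ | prev 2 | push {4}
  [7] u=1 | in ⊤ | out ⊤ | prev ⊥ | push {0,2}
  [8] u=3 | in ⊤ | out ⊤ | prev 4 | push {1}
  [9] u=4 | in ⊤ | out ⊤ | ==
  [10] u=0 | in ⊤ | out ⊤ | ==
  [11] u=2 | in ⊤ | out ⊤ | prev ⊥ | push {0,3}
  [12] u=1 | in ⊤ | out ⊤ | ==
  [13] u=0 | in ⊤ | out ⊤ | ==
  [14] u=3 | in ⊤ | out ⊤ | ==

Converged values:
  [0] ⊤
  [1] ⊤
  [2] ⊤
  [3] ⊤
  [4] ⊤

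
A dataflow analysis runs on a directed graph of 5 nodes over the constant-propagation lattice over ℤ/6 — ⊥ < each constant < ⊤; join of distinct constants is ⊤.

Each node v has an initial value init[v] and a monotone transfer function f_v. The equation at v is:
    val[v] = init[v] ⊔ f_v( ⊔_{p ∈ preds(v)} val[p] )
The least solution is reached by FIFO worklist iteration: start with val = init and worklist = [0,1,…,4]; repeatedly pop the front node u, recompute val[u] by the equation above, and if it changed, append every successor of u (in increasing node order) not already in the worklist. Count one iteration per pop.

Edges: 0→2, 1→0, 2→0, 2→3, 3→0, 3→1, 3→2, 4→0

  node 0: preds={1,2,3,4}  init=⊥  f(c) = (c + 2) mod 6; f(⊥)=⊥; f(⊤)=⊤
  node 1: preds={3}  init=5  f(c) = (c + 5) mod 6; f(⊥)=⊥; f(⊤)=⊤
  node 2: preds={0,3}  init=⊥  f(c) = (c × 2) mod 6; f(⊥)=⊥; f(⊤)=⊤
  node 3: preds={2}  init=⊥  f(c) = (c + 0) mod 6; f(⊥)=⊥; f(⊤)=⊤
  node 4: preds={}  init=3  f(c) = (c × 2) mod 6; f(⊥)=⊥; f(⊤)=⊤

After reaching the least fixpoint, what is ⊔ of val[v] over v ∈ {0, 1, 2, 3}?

Worklist (9 pops):
  #1 pop 0: in=⊤ → ⊤ (was ⊥); enqueue []
  #2 pop 1: in=⊥ → 5 (no change)
  #3 pop 2: in=⊤ → ⊤ (was ⊥); enqueue [0]
  #4 pop 3: in=⊤ → ⊤ (was ⊥); enqueue [1,2]
  #5 pop 4: in=⊥ → 3 (no change)
  #6 pop 0: in=⊤ → ⊤ (no change)
  #7 pop 1: in=⊤ → ⊤ (was 5); enqueue [0]
  #8 pop 2: in=⊤ → ⊤ (no change)
  #9 pop 0: in=⊤ → ⊤ (no change)

Fixpoint:
  val[0] = ⊤
  val[1] = ⊤
  val[2] = ⊤
  val[3] = ⊤
  val[4] = 3

⊤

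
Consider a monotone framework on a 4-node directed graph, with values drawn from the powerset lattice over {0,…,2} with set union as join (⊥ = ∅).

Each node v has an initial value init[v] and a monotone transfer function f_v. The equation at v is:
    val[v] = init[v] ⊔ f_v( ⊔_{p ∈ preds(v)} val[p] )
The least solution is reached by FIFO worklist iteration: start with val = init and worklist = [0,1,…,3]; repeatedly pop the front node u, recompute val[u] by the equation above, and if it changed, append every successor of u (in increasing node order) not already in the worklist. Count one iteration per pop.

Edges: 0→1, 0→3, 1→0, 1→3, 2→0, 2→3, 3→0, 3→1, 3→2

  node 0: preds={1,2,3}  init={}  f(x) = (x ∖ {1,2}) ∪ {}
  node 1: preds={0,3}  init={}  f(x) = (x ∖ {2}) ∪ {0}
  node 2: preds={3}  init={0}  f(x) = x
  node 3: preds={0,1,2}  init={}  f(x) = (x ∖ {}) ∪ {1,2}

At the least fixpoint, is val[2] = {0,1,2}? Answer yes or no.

Trace (9 dequeues):
  [1] u=0 | in {0} | out {0} | prev {} | push {}
  [2] u=1 | in {0} | out {0} | prev {} | push {0}
  [3] u=2 | in {} | out {0} | ==
  [4] u=3 | in {0} | out {0,1,2} | prev {} | push {1,2}
  [5] u=0 | in {0,1,2} | out {0} | ==
  [6] u=1 | in {0,1,2} | out {0,1} | prev {0} | push {0,3}
  [7] u=2 | in {0,1,2} | out {0,1,2} | prev {0} | push {}
  [8] u=0 | in {0,1,2} | out {0} | ==
  [9] u=3 | in {0,1,2} | out {0,1,2} | ==

Converged values:
  [0] {0}
  [1] {0,1}
  [2] {0,1,2}
  [3] {0,1,2}

yes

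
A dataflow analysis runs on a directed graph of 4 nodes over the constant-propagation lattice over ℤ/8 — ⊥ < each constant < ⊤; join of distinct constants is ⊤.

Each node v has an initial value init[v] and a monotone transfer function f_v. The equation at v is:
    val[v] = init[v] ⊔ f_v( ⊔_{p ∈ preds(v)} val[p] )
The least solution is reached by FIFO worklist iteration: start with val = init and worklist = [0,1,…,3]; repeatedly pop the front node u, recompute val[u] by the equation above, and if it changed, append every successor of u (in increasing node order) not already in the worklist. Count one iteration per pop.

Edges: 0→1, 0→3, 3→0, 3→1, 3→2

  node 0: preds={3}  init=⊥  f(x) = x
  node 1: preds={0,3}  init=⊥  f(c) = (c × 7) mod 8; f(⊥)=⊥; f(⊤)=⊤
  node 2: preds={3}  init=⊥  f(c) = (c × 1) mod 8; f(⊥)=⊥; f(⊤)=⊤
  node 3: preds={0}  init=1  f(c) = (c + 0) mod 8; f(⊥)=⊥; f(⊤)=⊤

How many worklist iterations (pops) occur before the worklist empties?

Worklist (4 pops):
  #1 pop 0: in=1 → 1 (was ⊥); enqueue []
  #2 pop 1: in=1 → 7 (was ⊥); enqueue []
  #3 pop 2: in=1 → 1 (was ⊥); enqueue []
  #4 pop 3: in=1 → 1 (no change)

Fixpoint:
  val[0] = 1
  val[1] = 7
  val[2] = 1
  val[3] = 1

4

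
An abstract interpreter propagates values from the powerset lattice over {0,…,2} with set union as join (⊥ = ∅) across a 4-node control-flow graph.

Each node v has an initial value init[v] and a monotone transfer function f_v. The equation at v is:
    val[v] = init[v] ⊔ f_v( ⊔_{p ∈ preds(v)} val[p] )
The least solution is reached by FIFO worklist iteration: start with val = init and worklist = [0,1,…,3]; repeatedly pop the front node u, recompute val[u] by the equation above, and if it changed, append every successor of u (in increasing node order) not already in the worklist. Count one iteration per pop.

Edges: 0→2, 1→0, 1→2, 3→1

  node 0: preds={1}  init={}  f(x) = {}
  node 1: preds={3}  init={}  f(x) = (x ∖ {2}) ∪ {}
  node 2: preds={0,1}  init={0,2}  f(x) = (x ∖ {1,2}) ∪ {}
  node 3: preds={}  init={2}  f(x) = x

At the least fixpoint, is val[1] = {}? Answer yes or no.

yes

Worklist (4 pops):
  #1 pop 0: in={} → {} (no change)
  #2 pop 1: in={2} → {} (no change)
  #3 pop 2: in={} → {0,2} (no change)
  #4 pop 3: in={} → {2} (no change)

Fixpoint:
  val[0] = {}
  val[1] = {}
  val[2] = {0,2}
  val[3] = {2}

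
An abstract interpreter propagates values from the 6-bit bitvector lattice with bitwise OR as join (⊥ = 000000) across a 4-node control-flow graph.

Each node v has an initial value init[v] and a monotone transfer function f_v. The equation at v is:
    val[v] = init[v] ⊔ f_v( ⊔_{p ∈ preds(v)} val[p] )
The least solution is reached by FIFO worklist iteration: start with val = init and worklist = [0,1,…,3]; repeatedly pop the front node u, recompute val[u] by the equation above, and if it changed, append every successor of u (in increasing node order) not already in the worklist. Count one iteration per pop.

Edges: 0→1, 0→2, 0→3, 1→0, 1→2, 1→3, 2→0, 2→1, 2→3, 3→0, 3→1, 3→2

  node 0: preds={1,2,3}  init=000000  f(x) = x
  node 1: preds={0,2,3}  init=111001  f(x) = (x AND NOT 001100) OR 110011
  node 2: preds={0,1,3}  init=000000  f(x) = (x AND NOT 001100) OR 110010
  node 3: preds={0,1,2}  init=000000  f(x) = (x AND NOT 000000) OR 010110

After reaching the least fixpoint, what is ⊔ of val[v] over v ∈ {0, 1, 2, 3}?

111111

Trace (8 dequeues):
  [1] u=0 | in 111001 | out 111001 | prev 000000 | push {}
  [2] u=1 | in 111001 | out 111011 | prev 111001 | push {0}
  [3] u=2 | in 111011 | out 110011 | prev 000000 | push {1}
  [4] u=3 | in 111011 | out 111111 | prev 000000 | push {2}
  [5] u=0 | in 111111 | out 111111 | prev 111001 | push {3}
  [6] u=1 | in 111111 | out 111011 | ==
  [7] u=2 | in 111111 | out 110011 | ==
  [8] u=3 | in 111111 | out 111111 | ==

Converged values:
  [0] 111111
  [1] 111011
  [2] 110011
  [3] 111111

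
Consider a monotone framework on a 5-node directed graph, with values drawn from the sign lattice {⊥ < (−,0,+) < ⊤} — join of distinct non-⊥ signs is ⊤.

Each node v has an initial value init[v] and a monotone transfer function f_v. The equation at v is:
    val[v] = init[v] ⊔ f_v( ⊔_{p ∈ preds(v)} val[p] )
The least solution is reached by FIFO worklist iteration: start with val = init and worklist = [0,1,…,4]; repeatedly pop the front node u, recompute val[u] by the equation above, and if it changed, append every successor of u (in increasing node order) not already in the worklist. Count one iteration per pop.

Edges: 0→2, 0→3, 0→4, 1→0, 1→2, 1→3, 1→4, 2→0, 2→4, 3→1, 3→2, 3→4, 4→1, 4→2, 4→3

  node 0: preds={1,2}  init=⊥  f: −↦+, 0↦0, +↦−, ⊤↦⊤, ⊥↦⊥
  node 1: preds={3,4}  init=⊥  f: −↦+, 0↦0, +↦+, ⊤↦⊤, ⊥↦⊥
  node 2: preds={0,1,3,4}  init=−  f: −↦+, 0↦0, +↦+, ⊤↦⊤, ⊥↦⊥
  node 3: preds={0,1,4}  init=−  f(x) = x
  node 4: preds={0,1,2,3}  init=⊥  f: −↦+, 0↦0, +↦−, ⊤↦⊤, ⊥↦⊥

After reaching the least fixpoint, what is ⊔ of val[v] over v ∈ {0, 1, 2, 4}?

⊤

Worklist (11 pops):
  #1 pop 0: in=− → + (was ⊥); enqueue []
  #2 pop 1: in=− → + (was ⊥); enqueue [0]
  #3 pop 2: in=⊤ → ⊤ (was −); enqueue []
  #4 pop 3: in=+ → ⊤ (was −); enqueue [1,2]
  #5 pop 4: in=⊤ → ⊤ (was ⊥); enqueue [3]
  #6 pop 0: in=⊤ → ⊤ (was +); enqueue [4]
  #7 pop 1: in=⊤ → ⊤ (was +); enqueue [0]
  #8 pop 2: in=⊤ → ⊤ (no change)
  #9 pop 3: in=⊤ → ⊤ (no change)
  #10 pop 4: in=⊤ → ⊤ (no change)
  #11 pop 0: in=⊤ → ⊤ (no change)

Fixpoint:
  val[0] = ⊤
  val[1] = ⊤
  val[2] = ⊤
  val[3] = ⊤
  val[4] = ⊤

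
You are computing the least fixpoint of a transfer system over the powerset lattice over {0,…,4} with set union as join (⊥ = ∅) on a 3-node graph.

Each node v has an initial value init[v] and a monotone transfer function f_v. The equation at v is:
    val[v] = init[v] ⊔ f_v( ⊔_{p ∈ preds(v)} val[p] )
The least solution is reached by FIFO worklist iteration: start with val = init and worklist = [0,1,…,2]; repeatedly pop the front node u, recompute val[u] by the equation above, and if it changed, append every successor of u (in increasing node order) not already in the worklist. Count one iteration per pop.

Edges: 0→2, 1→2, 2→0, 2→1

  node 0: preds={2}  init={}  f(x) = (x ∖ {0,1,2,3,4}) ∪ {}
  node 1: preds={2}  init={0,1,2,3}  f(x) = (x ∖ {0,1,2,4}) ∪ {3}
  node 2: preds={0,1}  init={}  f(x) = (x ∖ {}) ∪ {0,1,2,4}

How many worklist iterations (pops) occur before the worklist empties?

5

Worklist (5 pops):
  #1 pop 0: in={} → {} (no change)
  #2 pop 1: in={} → {0,1,2,3} (no change)
  #3 pop 2: in={0,1,2,3} → {0,1,2,3,4} (was {}); enqueue [0,1]
  #4 pop 0: in={0,1,2,3,4} → {} (no change)
  #5 pop 1: in={0,1,2,3,4} → {0,1,2,3} (no change)

Fixpoint:
  val[0] = {}
  val[1] = {0,1,2,3}
  val[2] = {0,1,2,3,4}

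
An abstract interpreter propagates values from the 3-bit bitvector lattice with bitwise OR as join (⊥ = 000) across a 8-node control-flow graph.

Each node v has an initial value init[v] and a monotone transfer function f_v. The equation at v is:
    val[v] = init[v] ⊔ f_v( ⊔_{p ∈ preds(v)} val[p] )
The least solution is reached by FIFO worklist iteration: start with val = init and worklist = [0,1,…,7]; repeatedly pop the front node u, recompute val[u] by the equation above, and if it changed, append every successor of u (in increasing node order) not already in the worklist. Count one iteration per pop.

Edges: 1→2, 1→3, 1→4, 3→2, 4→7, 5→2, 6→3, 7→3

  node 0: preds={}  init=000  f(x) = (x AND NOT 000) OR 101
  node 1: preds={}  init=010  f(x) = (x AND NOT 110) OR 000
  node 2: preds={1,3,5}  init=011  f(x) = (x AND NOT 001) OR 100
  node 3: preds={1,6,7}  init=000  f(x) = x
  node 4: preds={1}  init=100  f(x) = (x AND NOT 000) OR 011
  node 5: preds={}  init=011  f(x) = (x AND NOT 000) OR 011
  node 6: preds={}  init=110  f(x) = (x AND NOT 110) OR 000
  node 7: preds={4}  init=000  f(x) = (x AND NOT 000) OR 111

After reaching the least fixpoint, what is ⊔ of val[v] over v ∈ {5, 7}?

111

Trace (11 dequeues):
  [1] u=0 | in 000 | out 101 | prev 000 | push {}
  [2] u=1 | in 000 | out 010 | ==
  [3] u=2 | in 011 | out 111 | prev 011 | push {}
  [4] u=3 | in 110 | out 110 | prev 000 | push {2}
  [5] u=4 | in 010 | out 111 | prev 100 | push {}
  [6] u=5 | in 000 | out 011 | ==
  [7] u=6 | in 000 | out 110 | ==
  [8] u=7 | in 111 | out 111 | prev 000 | push {3}
  [9] u=2 | in 111 | out 111 | ==
  [10] u=3 | in 111 | out 111 | prev 110 | push {2}
  [11] u=2 | in 111 | out 111 | ==

Converged values:
  [0] 101
  [1] 010
  [2] 111
  [3] 111
  [4] 111
  [5] 011
  [6] 110
  [7] 111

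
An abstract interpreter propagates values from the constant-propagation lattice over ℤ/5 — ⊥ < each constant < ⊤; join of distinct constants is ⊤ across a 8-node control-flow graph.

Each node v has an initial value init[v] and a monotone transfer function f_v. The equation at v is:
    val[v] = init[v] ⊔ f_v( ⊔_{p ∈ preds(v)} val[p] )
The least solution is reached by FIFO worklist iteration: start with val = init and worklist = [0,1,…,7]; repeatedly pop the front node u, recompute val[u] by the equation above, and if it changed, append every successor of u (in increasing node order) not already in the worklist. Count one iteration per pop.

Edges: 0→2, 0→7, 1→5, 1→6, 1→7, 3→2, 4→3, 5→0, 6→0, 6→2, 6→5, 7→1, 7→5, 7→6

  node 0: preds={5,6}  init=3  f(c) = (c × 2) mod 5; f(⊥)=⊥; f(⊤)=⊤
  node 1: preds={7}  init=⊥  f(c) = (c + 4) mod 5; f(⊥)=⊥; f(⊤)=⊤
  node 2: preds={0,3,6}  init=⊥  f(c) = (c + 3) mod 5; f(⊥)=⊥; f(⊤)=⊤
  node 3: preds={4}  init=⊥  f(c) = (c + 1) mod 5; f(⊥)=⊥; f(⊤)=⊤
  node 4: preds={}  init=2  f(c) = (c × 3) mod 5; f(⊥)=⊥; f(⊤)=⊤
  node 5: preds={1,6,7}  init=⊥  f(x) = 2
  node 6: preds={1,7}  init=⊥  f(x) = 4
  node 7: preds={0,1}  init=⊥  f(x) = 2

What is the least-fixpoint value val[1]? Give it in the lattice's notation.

1

Trace (16 dequeues):
  [1] u=0 | in ⊥ | out 3 | ==
  [2] u=1 | in ⊥ | out ⊥ | ==
  [3] u=2 | in 3 | out 1 | prev ⊥ | push {}
  [4] u=3 | in 2 | out 3 | prev ⊥ | push {2}
  [5] u=4 | in ⊥ | out 2 | ==
  [6] u=5 | in ⊥ | out 2 | prev ⊥ | push {0}
  [7] u=6 | in ⊥ | out 4 | prev ⊥ | push {5}
  [8] u=7 | in 3 | out 2 | prev ⊥ | push {1,6}
  [9] u=2 | in ⊤ | out ⊤ | prev 1 | push {}
  [10] u=0 | in ⊤ | out ⊤ | prev 3 | push {2,7}
  [11] u=5 | in ⊤ | out 2 | ==
  [12] u=1 | in 2 | out 1 | prev ⊥ | push {5}
  [13] u=6 | in ⊤ | out 4 | ==
  [14] u=2 | in ⊤ | out ⊤ | ==
  [15] u=7 | in ⊤ | out 2 | ==
  [16] u=5 | in ⊤ | out 2 | ==

Converged values:
  [0] ⊤
  [1] 1
  [2] ⊤
  [3] 3
  [4] 2
  [5] 2
  [6] 4
  [7] 2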